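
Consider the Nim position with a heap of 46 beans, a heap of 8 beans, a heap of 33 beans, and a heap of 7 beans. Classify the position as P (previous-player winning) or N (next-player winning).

Nim-sum: 46 ⊕ 8 ⊕ 33 ⊕ 7 = 0.
The nim-sum is 0, so this is a P-position: the player to move is in a losing position under optimal play.

P-position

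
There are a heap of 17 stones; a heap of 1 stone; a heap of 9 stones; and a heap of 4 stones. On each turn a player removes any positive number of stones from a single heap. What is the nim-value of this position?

29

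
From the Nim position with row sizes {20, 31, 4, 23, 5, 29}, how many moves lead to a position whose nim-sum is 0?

0

Write each in binary and XOR column by column:
  10100  (20)
  11111  (31)
  00100  (4)
  10111  (23)
  00101  (5)
  11101  (29)
  -----
  00000  (0)
The nim-sum is already 0, so every move leaves a nonzero nim-sum — there are no winning moves.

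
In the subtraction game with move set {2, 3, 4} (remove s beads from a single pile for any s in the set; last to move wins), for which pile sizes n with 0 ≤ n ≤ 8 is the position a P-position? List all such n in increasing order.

0, 1, 6, 7

Grundy values for subtraction set {2, 3, 4}:
g(0) = mex{} = 0
g(1) = mex{} = 0
g(2) = mex{0} = 1
g(3) = mex{0} = 1
g(4) = mex{0,1} = 2
g(5) = mex{0,1} = 2
g(6) = mex{1,2} = 0
g(7) = mex{1,2} = 0
g(8) = mex{0,2} = 1
The P-positions (g = 0) in 0..8 are 0, 1, 6, 7.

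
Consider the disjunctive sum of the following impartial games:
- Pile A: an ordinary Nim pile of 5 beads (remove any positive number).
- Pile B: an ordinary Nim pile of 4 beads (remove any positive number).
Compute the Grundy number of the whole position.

1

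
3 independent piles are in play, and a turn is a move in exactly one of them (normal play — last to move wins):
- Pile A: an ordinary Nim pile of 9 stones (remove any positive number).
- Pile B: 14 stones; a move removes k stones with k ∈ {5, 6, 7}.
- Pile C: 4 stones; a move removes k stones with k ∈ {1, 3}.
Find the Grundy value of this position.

9

Pile A is a plain Nim pile of size 9, so its Grundy value is 9.
Grundy values for pile B (subtraction set {5, 6, 7}):
k:     0  1  2  3  4  5  6  7  8  9 10 11 12 13 14
g(k):  0  0  0  0  0  1  1  1  1  1  2  2  0  0  0
So g(14) = 0.
Build the Grundy sequence for pile C with g(k) = mex{g(k−s) : s ∈ {1, 3}, s ≤ k}:
k:     0  1  2  3  4
g(k):  0  1  0  1  0
So g(4) = 0.
The value of a disjunctive sum is the nim-sum of the parts.
Combined value = 9 ⊕ 0 ⊕ 0 = 9.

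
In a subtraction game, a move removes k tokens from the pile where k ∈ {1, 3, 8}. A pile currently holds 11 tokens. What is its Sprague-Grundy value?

Build the Grundy sequence with g(k) = mex{g(k−s) : s ∈ {1, 3, 8}, s ≤ k}:
g(0) = mex{} = 0
g(1) = mex{0} = 1
g(2) = mex{1} = 0
g(3) = mex{0} = 1
g(4) = mex{1} = 0
g(5) = mex{0} = 1
g(6) = mex{1} = 0
g(7) = mex{0} = 1
g(8) = mex{0,1} = 2
g(9) = mex{0,1,2} = 3
g(10) = mex{0,1,3} = 2
g(11) = mex{1,2} = 0
So g(11) = 0.

0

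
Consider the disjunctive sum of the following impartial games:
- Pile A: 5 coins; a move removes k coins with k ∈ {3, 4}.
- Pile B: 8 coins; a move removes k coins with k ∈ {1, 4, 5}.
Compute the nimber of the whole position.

1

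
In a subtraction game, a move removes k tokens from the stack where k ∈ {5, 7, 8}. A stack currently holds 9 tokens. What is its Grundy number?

Build the Grundy sequence with g(k) = mex{g(k−s) : s ∈ {5, 7, 8}, s ≤ k}:
k:     0  1  2  3  4  5  6  7  8  9
g(k):  0  0  0  0  0  1  1  1  1  1
So g(9) = 1.

1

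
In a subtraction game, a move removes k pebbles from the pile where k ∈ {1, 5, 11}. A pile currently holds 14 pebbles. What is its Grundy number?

0

Build the Grundy sequence with g(k) = mex{g(k−s) : s ∈ {1, 5, 11}, s ≤ k}:
k:     0  1  2  3  4  5  6  7  8  9 10 11 12 13 14
g(k):  0  1  0  1  0  1  0  1  0  1  0  1  0  1  0
So g(14) = 0.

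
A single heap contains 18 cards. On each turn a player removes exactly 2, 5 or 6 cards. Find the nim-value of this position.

3

Build the Grundy sequence with g(k) = mex{g(k−s) : s ∈ {2, 5, 6}, s ≤ k}:
k:     0  1  2  3  4  5  6  7  8  9 10 11 12 13 14 15 16 17 18
g(k):  0  0  1  1  0  2  1  3  0  2  1  0  0  1  1  0  2  1  3
So g(18) = 3.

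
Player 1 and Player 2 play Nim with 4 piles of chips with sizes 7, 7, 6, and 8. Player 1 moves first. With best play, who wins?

Player 1 wins

Compute the nim-sum pairwise:
7 XOR 7 = 0
0 XOR 6 = 6
6 XOR 8 = 14
The nim-sum is 14 ≠ 0, so this is an N-position: the player to move can win; Player 1 has a winning move.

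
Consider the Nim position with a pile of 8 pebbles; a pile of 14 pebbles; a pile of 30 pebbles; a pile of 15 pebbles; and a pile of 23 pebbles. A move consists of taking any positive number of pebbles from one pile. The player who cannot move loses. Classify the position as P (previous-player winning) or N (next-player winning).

P-position

Nim-sum: 8 ^ 14 ^ 30 ^ 15 ^ 23 = 0.
The nim-sum is 0, so this is a P-position: the player to move is in a losing position under optimal play.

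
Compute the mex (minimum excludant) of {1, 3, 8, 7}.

0 is not in the set, so the mex is 0.

0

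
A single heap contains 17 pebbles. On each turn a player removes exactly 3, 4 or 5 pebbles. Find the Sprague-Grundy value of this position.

Build the Grundy sequence with g(k) = mex{g(k−s) : s ∈ {3, 4, 5}, s ≤ k}:
k:     0  1  2  3  4  5  6  7  8  9 10 11 12 13 14 15 16 17
g(k):  0  0  0  1  1  1  2  2  0  0  0  1  1  1  2  2  0  0
So g(17) = 0.

0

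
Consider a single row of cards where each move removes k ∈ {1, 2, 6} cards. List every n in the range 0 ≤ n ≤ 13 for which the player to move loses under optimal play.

0, 3, 7, 10

Grundy values for subtraction set {1, 2, 6}:
k:     0  1  2  3  4  5  6  7  8  9 10 11 12 13
g(k):  0  1  2  0  1  2  3  0  1  2  0  1  2  3
The P-positions (g = 0) in 0..13 are 0, 3, 7, 10.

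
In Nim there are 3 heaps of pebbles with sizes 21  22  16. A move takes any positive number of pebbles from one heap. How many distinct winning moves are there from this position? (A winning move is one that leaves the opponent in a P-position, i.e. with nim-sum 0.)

3

Nim-sum: 21 XOR 22 XOR 16 = 19.
The overall nim-sum is X = 19. A heap of size p has a winning move iff p XOR X < p (reduce it to p XOR X).
  21: 21 XOR 19 = 6 < 21 — winning move (to 6).
  22: 22 XOR 19 = 5 < 22 — winning move (to 5).
  16: 16 XOR 19 = 3 < 16 — winning move (to 3).
That gives 3 winning moves.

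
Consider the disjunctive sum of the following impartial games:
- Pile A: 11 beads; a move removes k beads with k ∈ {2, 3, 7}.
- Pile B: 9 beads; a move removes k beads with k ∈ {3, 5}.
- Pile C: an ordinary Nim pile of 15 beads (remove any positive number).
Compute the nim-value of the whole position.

For pile A, compute g(0), g(1), … with moves {2, 3, 7}:
g(0) = mex{} = 0
g(1) = mex{} = 0
g(2) = mex{0} = 1
g(3) = mex{0} = 1
g(4) = mex{0,1} = 2
g(5) = mex{1} = 0
g(6) = mex{1,2} = 0
g(7) = mex{0,2} = 1
g(8) = mex{0} = 1
g(9) = mex{0,1} = 2
g(10) = mex{1} = 0
g(11) = mex{1,2} = 0
So g(11) = 0.
For pile B, compute g(0), g(1), … with moves {3, 5}:
g(0) = mex{} = 0
g(1) = mex{} = 0
g(2) = mex{} = 0
g(3) = mex{0} = 1
g(4) = mex{0} = 1
g(5) = mex{0} = 1
g(6) = mex{0,1} = 2
g(7) = mex{0,1} = 2
g(8) = mex{1} = 0
g(9) = mex{1,2} = 0
So g(9) = 0.
Pile C is a plain Nim pile of size 15, so its Grundy value is 15.
The value of a disjunctive sum is the nim-sum of the parts.
Combined value = 0 ⊕ 0 ⊕ 15 = 15.

15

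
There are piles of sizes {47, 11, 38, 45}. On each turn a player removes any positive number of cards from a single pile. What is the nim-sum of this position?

47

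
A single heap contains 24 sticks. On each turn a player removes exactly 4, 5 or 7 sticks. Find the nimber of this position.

Grundy values for subtraction set {4, 5, 7}:
k:     0  1  2  3  4  5  6  7  8  9 10 11 12 13 14 15 16 17 18 19 20 21 22 23 24
g(k):  0  0  0  0  1  1  1  1  2  2  2  0  0  0  0  1  1  1  1  2  2  2  0  0  0
So g(24) = 0.

0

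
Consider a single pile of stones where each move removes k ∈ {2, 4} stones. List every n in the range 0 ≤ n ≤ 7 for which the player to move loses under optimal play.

0, 1, 6, 7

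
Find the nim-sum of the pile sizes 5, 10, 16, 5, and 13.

23

In binary:
  00101  (5)
  01010  (10)
  10000  (16)
  00101  (5)
  01101  (13)
  -----
  10111  (23)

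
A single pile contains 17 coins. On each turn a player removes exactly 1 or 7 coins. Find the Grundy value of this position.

Build the Grundy sequence with g(k) = mex{g(k−s) : s ∈ {1, 7}, s ≤ k}:
k:     0  1  2  3  4  5  6  7  8  9 10 11 12 13 14 15 16 17
g(k):  0  1  0  1  0  1  0  1  0  1  0  1  0  1  0  1  0  1
So g(17) = 1.

1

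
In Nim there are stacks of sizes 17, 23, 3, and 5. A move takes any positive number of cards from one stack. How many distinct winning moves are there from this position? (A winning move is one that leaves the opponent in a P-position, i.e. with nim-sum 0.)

0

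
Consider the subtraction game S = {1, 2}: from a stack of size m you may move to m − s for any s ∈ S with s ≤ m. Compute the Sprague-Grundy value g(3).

0

Build the Grundy sequence with g(k) = mex{g(k−s) : s ∈ {1, 2}, s ≤ k}:
g(0) = mex{} = 0
g(1) = mex{0} = 1
g(2) = mex{0,1} = 2
g(3) = mex{1,2} = 0
So g(3) = 0.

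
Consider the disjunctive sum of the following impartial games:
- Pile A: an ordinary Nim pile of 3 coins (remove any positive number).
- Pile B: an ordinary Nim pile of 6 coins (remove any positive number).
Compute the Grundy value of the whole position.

5

Pile A is a plain Nim pile of size 3, so its Grundy value is 3.
Pile B is a plain Nim pile of size 6, so its Grundy value is 6.
By the Sprague-Grundy theorem, the Grundy value of a sum of independent games is the XOR of the component values.
Combined value = 3 XOR 6 = 5.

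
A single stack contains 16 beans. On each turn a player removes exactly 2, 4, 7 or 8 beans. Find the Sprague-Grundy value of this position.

2

Build the Grundy sequence with g(k) = mex{g(k−s) : s ∈ {2, 4, 7, 8}, s ≤ k}:
k:     0  1  2  3  4  5  6  7  8  9 10 11 12 13 14 15 16
g(k):  0  0  1  1  2  2  0  3  1  4  2  0  0  1  1  2  2
So g(16) = 2.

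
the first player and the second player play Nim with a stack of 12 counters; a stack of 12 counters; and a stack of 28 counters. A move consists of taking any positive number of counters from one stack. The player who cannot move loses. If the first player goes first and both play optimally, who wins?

the first player wins

Compute the nim-sum pairwise:
12 ⊕ 12 = 0
0 ⊕ 28 = 28
The nim-sum is 28 ≠ 0, so this is an N-position: the player to move can win; the first player has a winning move.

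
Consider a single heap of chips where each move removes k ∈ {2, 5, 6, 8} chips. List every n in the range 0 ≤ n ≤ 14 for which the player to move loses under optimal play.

0, 1, 4, 11, 14

Grundy values for subtraction set {2, 5, 6, 8}:
k:     0  1  2  3  4  5  6  7  8  9 10 11 12 13 14
g(k):  0  0  1  1  0  2  1  3  2  2  3  0  2  1  0
The P-positions (g = 0) in 0..14 are 0, 1, 4, 11, 14.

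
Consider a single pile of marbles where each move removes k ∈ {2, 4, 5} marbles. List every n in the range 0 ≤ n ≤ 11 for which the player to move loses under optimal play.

0, 1, 7, 8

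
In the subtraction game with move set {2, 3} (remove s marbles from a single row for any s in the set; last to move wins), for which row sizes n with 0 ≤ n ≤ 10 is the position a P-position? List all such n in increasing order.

Compute g(0), g(1), … for moves {2, 3}:
k:     0  1  2  3  4  5  6  7  8  9 10
g(k):  0  0  1  1  2  0  0  1  1  2  0
The P-positions (g = 0) in 0..10 are 0, 1, 5, 6, 10.

0, 1, 5, 6, 10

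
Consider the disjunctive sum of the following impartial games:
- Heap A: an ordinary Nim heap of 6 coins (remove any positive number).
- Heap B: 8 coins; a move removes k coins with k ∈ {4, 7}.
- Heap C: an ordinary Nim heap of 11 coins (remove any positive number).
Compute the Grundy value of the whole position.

15

Heap A is a plain Nim heap of size 6, so its Grundy value is 6.
Grundy values for heap B (subtraction set {4, 7}):
g(0) = mex{} = 0
g(1) = mex{} = 0
g(2) = mex{} = 0
g(3) = mex{} = 0
g(4) = mex{0} = 1
g(5) = mex{0} = 1
g(6) = mex{0} = 1
g(7) = mex{0} = 1
g(8) = mex{0,1} = 2
So g(8) = 2.
Heap C is a plain Nim heap of size 11, so its Grundy value is 11.
By the Sprague-Grundy theorem, the Grundy value of a sum of independent games is the XOR of the component values.
Combined value = 6 ⊕ 2 ⊕ 11 = 15.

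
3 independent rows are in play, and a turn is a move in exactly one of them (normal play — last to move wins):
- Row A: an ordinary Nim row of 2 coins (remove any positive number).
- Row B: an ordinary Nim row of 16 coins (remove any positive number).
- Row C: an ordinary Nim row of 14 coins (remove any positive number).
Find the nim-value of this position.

Row A is a plain Nim row of size 2, so its Grundy value is 2.
Row B is a plain Nim row of size 16, so its Grundy value is 16.
Row C is a plain Nim row of size 14, so its Grundy value is 14.
By the Sprague-Grundy theorem, the Grundy value of a sum of independent games is the XOR of the component values.
Combined value = 2 XOR 16 XOR 14 = 28.

28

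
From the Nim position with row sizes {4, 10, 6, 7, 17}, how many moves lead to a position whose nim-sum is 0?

1

Compute the nim-sum pairwise:
4 ^ 10 = 14
14 ^ 6 = 8
8 ^ 7 = 15
15 ^ 17 = 30
The overall nim-sum is X = 30. A row of size p has a winning move iff p XOR X < p (reduce it to p XOR X).
  4: 4 XOR 30 = 26 ≥ 4 — no move.
  10: 10 XOR 30 = 20 ≥ 10 — no move.
  6: 6 XOR 30 = 24 ≥ 6 — no move.
  7: 7 XOR 30 = 25 ≥ 7 — no move.
  17: 17 XOR 30 = 15 < 17 — winning move (to 15).
That gives 1 winning move.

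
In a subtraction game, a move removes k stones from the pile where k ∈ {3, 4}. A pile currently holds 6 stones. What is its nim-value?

Compute g(0), g(1), … for moves {3, 4}:
g(0) = mex{} = 0
g(1) = mex{} = 0
g(2) = mex{} = 0
g(3) = mex{0} = 1
g(4) = mex{0} = 1
g(5) = mex{0} = 1
g(6) = mex{0,1} = 2
So g(6) = 2.

2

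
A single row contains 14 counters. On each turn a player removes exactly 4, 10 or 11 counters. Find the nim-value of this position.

Compute g(0), g(1), … for moves {4, 10, 11}:
k:     0  1  2  3  4  5  6  7  8  9 10 11 12 13 14
g(k):  0  0  0  0  1  1  1  1  0  0  2  2  1  1  3
So g(14) = 3.

3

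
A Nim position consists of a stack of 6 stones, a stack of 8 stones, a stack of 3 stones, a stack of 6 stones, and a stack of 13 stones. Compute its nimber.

6

Compute the nim-sum pairwise:
6 ⊕ 8 = 14
14 ⊕ 3 = 13
13 ⊕ 6 = 11
11 ⊕ 13 = 6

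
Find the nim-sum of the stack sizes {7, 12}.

Compute the nim-sum pairwise:
7 ^ 12 = 11

11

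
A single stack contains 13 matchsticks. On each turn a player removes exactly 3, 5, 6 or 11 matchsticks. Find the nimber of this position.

Compute g(0), g(1), … for moves {3, 5, 6, 11}:
g(0) = mex{} = 0
g(1) = mex{} = 0
g(2) = mex{} = 0
g(3) = mex{0} = 1
g(4) = mex{0} = 1
g(5) = mex{0} = 1
g(6) = mex{0,1} = 2
g(7) = mex{0,1} = 2
g(8) = mex{0,1} = 2
g(9) = mex{1,2} = 0
g(10) = mex{1,2} = 0
g(11) = mex{0,1,2} = 3
g(12) = mex{0,2} = 1
g(13) = mex{0,2} = 1
So g(13) = 1.

1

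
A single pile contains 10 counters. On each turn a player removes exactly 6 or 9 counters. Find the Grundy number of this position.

1

Build the Grundy sequence with g(k) = mex{g(k−s) : s ∈ {6, 9}, s ≤ k}:
k:     0  1  2  3  4  5  6  7  8  9 10
g(k):  0  0  0  0  0  0  1  1  1  1  1
So g(10) = 1.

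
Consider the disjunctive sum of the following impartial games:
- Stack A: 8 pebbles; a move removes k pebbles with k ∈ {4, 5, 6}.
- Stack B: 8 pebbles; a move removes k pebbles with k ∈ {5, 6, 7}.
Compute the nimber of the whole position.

3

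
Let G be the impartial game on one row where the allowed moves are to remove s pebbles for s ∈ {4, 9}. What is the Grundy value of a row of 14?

0

Grundy values for subtraction set {4, 9}:
g(0) = mex{} = 0
g(1) = mex{} = 0
g(2) = mex{} = 0
g(3) = mex{} = 0
g(4) = mex{0} = 1
g(5) = mex{0} = 1
g(6) = mex{0} = 1
g(7) = mex{0} = 1
g(8) = mex{1} = 0
g(9) = mex{0,1} = 2
g(10) = mex{0,1} = 2
g(11) = mex{0,1} = 2
g(12) = mex{0} = 1
g(13) = mex{1,2} = 0
g(14) = mex{1,2} = 0
So g(14) = 0.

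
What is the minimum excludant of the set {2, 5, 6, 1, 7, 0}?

The values 0, 1, 2 are all present; 3 is the first non-negative integer missing from the set.

3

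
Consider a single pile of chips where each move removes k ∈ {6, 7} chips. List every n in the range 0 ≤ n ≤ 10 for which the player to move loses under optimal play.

0, 1, 2, 3, 4, 5

Build the Grundy sequence with g(k) = mex{g(k−s) : s ∈ {6, 7}, s ≤ k}:
k:     0  1  2  3  4  5  6  7  8  9 10
g(k):  0  0  0  0  0  0  1  1  1  1  1
The P-positions (g = 0) in 0..10 are 0, 1, 2, 3, 4, 5.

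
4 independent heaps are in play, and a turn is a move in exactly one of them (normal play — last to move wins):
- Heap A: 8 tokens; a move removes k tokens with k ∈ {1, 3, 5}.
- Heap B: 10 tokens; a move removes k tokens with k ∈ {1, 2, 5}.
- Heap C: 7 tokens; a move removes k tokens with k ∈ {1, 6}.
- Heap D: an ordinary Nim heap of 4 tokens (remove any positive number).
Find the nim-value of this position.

5

Grundy values for heap A (subtraction set {1, 3, 5}):
g(0) = mex{} = 0
g(1) = mex{0} = 1
g(2) = mex{1} = 0
g(3) = mex{0} = 1
g(4) = mex{1} = 0
g(5) = mex{0} = 1
g(6) = mex{1} = 0
g(7) = mex{0} = 1
g(8) = mex{1} = 0
So g(8) = 0.
Build the Grundy sequence for heap B with g(k) = mex{g(k−s) : s ∈ {1, 2, 5}, s ≤ k}:
k:     0  1  2  3  4  5  6  7  8  9 10
g(k):  0  1  2  0  1  2  0  1  2  0  1
So g(10) = 1.
Build the Grundy sequence for heap C with g(k) = mex{g(k−s) : s ∈ {1, 6}, s ≤ k}:
k:     0  1  2  3  4  5  6  7
g(k):  0  1  0  1  0  1  2  0
So g(7) = 0.
Heap D is a plain Nim heap of size 4, so its Grundy value is 4.
The value of a disjunctive sum is the nim-sum of the parts.
Combined value = 0 XOR 1 XOR 0 XOR 4 = 5.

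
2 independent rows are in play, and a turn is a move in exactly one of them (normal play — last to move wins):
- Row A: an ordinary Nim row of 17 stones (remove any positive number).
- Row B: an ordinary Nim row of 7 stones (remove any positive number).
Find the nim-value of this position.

22

Row A is a plain Nim row of size 17, so its Grundy value is 17.
Row B is a plain Nim row of size 7, so its Grundy value is 7.
The value of a disjunctive sum is the nim-sum of the parts.
Combined value = 17 ⊕ 7 = 22.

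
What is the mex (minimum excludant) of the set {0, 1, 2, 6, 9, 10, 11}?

3

The values 0, 1, 2 are all present; 3 is the first non-negative integer missing from the set.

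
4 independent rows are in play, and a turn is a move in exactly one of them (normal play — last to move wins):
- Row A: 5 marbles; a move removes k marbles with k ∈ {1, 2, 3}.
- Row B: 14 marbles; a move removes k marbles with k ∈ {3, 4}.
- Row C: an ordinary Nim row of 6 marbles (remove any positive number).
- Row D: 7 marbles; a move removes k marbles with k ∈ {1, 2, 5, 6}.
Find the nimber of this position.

Grundy values for row A (subtraction set {1, 2, 3}):
k:     0  1  2  3  4  5
g(k):  0  1  2  3  0  1
So g(5) = 1.
Grundy values for row B (subtraction set {3, 4}):
g(0) = mex{} = 0
g(1) = mex{} = 0
g(2) = mex{} = 0
g(3) = mex{0} = 1
g(4) = mex{0} = 1
g(5) = mex{0} = 1
g(6) = mex{0,1} = 2
g(7) = mex{1} = 0
g(8) = mex{1} = 0
g(9) = mex{1,2} = 0
g(10) = mex{0,2} = 1
g(11) = mex{0} = 1
g(12) = mex{0} = 1
g(13) = mex{0,1} = 2
g(14) = mex{1} = 0
So g(14) = 0.
Row C is a plain Nim row of size 6, so its Grundy value is 6.
Build the Grundy sequence for row D with g(k) = mex{g(k−s) : s ∈ {1, 2, 5, 6}, s ≤ k}:
g(0) = mex{} = 0
g(1) = mex{0} = 1
g(2) = mex{0,1} = 2
g(3) = mex{1,2} = 0
g(4) = mex{0,2} = 1
g(5) = mex{0,1} = 2
g(6) = mex{0,1,2} = 3
g(7) = mex{1,2,3} = 0
So g(7) = 0.
By the Sprague-Grundy theorem, the Grundy value of a sum of independent games is the XOR of the component values.
Combined value = 1 ⊕ 0 ⊕ 6 ⊕ 0 = 7.

7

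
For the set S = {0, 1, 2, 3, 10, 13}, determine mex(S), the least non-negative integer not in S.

4

The values 0, 1, 2, 3 are all present; 4 is the first non-negative integer missing from the set.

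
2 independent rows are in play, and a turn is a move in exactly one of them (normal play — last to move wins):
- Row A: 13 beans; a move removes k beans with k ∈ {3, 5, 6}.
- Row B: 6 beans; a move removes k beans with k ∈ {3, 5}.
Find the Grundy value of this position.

Build the Grundy sequence for row A with g(k) = mex{g(k−s) : s ∈ {3, 5, 6}, s ≤ k}:
k:     0  1  2  3  4  5  6  7  8  9 10 11 12 13
g(k):  0  0  0  1  1  1  2  2  2  0  0  0  1  1
So g(13) = 1.
For row B, compute g(0), g(1), … with moves {3, 5}:
k:     0  1  2  3  4  5  6
g(k):  0  0  0  1  1  1  2
So g(6) = 2.
By the Sprague-Grundy theorem, the Grundy value of a sum of independent games is the XOR of the component values.
Combined value = 1 ⊕ 2 = 3.

3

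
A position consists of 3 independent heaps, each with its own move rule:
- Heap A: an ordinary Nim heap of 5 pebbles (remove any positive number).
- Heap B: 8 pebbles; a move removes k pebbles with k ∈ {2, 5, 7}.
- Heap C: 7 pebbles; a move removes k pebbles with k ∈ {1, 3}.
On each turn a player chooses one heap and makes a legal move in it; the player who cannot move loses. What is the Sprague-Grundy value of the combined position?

6

Heap A is a plain Nim heap of size 5, so its Grundy value is 5.
Build the Grundy sequence for heap B with g(k) = mex{g(k−s) : s ∈ {2, 5, 7}, s ≤ k}:
k:     0  1  2  3  4  5  6  7  8
g(k):  0  0  1  1  0  2  1  3  2
So g(8) = 2.
For heap C, compute g(0), g(1), … with moves {1, 3}:
k:     0  1  2  3  4  5  6  7
g(k):  0  1  0  1  0  1  0  1
So g(7) = 1.
The value of a disjunctive sum is the nim-sum of the parts.
Combined value = 5 XOR 2 XOR 1 = 6.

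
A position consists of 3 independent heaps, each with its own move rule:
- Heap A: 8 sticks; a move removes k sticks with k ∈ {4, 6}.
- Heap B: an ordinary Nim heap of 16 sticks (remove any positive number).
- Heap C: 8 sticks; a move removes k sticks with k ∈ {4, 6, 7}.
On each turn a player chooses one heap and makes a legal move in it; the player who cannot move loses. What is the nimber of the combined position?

Build the Grundy sequence for heap A with g(k) = mex{g(k−s) : s ∈ {4, 6}, s ≤ k}:
k:     0  1  2  3  4  5  6  7  8
g(k):  0  0  0  0  1  1  1  1  2
So g(8) = 2.
Heap B is a plain Nim heap of size 16, so its Grundy value is 16.
For heap C, compute g(0), g(1), … with moves {4, 6, 7}:
g(0) = mex{} = 0
g(1) = mex{} = 0
g(2) = mex{} = 0
g(3) = mex{} = 0
g(4) = mex{0} = 1
g(5) = mex{0} = 1
g(6) = mex{0} = 1
g(7) = mex{0} = 1
g(8) = mex{0,1} = 2
So g(8) = 2.
By the Sprague-Grundy theorem, the Grundy value of a sum of independent games is the XOR of the component values.
Combined value = 2 ⊕ 16 ⊕ 2 = 16.

16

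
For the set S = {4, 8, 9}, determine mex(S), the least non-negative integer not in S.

0

0 is not in the set, so the mex is 0.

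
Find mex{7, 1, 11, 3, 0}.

The values 0, 1 are all present; 2 is the first non-negative integer missing from the set.

2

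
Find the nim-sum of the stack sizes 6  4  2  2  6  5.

1

Nim-sum: 6 ⊕ 4 ⊕ 2 ⊕ 2 ⊕ 6 ⊕ 5 = 1.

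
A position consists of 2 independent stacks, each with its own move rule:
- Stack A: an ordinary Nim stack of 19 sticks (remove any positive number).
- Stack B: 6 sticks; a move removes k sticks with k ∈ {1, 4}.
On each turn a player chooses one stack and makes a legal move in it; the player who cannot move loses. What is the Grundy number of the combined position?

18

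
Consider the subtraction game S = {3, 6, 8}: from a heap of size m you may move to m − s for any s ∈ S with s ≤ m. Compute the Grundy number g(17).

Compute g(0), g(1), … for moves {3, 6, 8}:
k:     0  1  2  3  4  5  6  7  8  9 10 11 12 13 14 15 16 17
g(k):  0  0  0  1  1  1  2  2  2  3  3  0  0  0  1  1  1  2
So g(17) = 2.

2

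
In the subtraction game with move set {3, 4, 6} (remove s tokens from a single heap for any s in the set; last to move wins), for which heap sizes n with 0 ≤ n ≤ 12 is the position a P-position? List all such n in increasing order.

0, 1, 2, 9, 10, 11

Grundy values for subtraction set {3, 4, 6}:
k:     0  1  2  3  4  5  6  7  8  9 10 11 12
g(k):  0  0  0  1  1  1  2  2  2  0  0  0  1
The P-positions (g = 0) in 0..12 are 0, 1, 2, 9, 10, 11.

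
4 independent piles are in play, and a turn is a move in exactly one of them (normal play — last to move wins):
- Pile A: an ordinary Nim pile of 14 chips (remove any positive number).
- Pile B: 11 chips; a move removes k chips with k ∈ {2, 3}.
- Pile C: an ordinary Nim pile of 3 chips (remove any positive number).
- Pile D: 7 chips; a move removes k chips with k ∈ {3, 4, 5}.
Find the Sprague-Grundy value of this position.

15

Pile A is a plain Nim pile of size 14, so its Grundy value is 14.
Grundy values for pile B (subtraction set {2, 3}):
k:     0  1  2  3  4  5  6  7  8  9 10 11
g(k):  0  0  1  1  2  0  0  1  1  2  0  0
So g(11) = 0.
Pile C is a plain Nim pile of size 3, so its Grundy value is 3.
Grundy values for pile D (subtraction set {3, 4, 5}):
k:     0  1  2  3  4  5  6  7
g(k):  0  0  0  1  1  1  2  2
So g(7) = 2.
The value of a disjunctive sum is the nim-sum of the parts.
Combined value = 14 XOR 0 XOR 3 XOR 2 = 15.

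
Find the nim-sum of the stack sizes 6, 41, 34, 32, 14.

Nim-sum: 6 XOR 41 XOR 34 XOR 32 XOR 14 = 35.

35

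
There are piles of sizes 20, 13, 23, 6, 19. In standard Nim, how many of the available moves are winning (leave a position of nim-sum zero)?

Compute the nim-sum pairwise:
20 XOR 13 = 25
25 XOR 23 = 14
14 XOR 6 = 8
8 XOR 19 = 27
The overall nim-sum is X = 27. A pile of size p has a winning move iff p XOR X < p (reduce it to p XOR X).
  20: 20 XOR 27 = 15 < 20 — winning move (to 15).
  13: 13 XOR 27 = 22 ≥ 13 — no move.
  23: 23 XOR 27 = 12 < 23 — winning move (to 12).
  6: 6 XOR 27 = 29 ≥ 6 — no move.
  19: 19 XOR 27 = 8 < 19 — winning move (to 8).
That gives 3 winning moves.

3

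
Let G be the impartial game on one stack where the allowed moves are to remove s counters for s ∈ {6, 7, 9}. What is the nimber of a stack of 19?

Grundy values for subtraction set {6, 7, 9}:
k:     0  1  2  3  4  5  6  7  8  9 10 11 12 13 14 15 16 17 18 19
g(k):  0  0  0  0  0  0  1  1  1  1  1  1  2  2  2  0  0  0  0  0
So g(19) = 0.

0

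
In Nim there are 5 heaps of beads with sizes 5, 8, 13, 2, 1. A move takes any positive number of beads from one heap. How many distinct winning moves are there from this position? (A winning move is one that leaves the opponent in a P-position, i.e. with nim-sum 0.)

1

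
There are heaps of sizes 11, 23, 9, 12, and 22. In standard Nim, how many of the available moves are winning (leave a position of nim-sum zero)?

3

Compute the nim-sum pairwise:
11 ⊕ 23 = 28
28 ⊕ 9 = 21
21 ⊕ 12 = 25
25 ⊕ 22 = 15
The overall nim-sum is X = 15. A heap of size p has a winning move iff p XOR X < p (reduce it to p XOR X).
  11: 11 XOR 15 = 4 < 11 — winning move (to 4).
  23: 23 XOR 15 = 24 ≥ 23 — no move.
  9: 9 XOR 15 = 6 < 9 — winning move (to 6).
  12: 12 XOR 15 = 3 < 12 — winning move (to 3).
  22: 22 XOR 15 = 25 ≥ 22 — no move.
That gives 3 winning moves.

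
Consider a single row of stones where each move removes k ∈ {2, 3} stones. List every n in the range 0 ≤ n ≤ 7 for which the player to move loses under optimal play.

0, 1, 5, 6

Build the Grundy sequence with g(k) = mex{g(k−s) : s ∈ {2, 3}, s ≤ k}:
k:     0  1  2  3  4  5  6  7
g(k):  0  0  1  1  2  0  0  1
The P-positions (g = 0) in 0..7 are 0, 1, 5, 6.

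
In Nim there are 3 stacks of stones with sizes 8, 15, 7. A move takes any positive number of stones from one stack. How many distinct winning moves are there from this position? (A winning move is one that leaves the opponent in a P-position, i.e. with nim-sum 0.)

0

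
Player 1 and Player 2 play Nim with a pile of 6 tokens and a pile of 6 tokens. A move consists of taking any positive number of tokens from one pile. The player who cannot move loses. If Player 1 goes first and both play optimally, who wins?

Nim-sum: 6 ^ 6 = 0.
The nim-sum is 0, so this is a P-position: the player to move is in a losing position under optimal play; Player 1 is about to move from it and so loses — Player 2 wins.

Player 2 wins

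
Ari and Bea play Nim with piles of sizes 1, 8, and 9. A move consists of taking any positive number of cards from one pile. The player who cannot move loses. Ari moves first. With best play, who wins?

Nim-sum: 1 XOR 8 XOR 9 = 0.
The nim-sum is 0, so this is a P-position: the player to move is in a losing position under optimal play; Ari is about to move from it and so loses — Bea wins.

Bea wins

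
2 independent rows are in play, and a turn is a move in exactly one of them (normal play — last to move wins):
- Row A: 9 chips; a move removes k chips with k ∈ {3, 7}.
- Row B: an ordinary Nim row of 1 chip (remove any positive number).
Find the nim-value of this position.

0

For row A, compute g(0), g(1), … with moves {3, 7}:
g(0) = mex{} = 0
g(1) = mex{} = 0
g(2) = mex{} = 0
g(3) = mex{0} = 1
g(4) = mex{0} = 1
g(5) = mex{0} = 1
g(6) = mex{1} = 0
g(7) = mex{0,1} = 2
g(8) = mex{0,1} = 2
g(9) = mex{0} = 1
So g(9) = 1.
Row B is a plain Nim row of size 1, so its Grundy value is 1.
The value of a disjunctive sum is the nim-sum of the parts.
Combined value = 1 XOR 1 = 0.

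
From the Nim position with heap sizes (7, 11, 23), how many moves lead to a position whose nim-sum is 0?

Bitwise XOR of the heap sizes:
  00111  (7)
  01011  (11)
  10111  (23)
  -----
  11011  (27)
The overall nim-sum is X = 27. A heap of size p has a winning move iff p XOR X < p (reduce it to p XOR X).
  7: 7 XOR 27 = 28 ≥ 7 — no move.
  11: 11 XOR 27 = 16 ≥ 11 — no move.
  23: 23 XOR 27 = 12 < 23 — winning move (to 12).
That gives 1 winning move.

1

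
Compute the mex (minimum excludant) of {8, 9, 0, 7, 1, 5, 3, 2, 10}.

The values 0, 1, 2, 3 are all present; 4 is the first non-negative integer missing from the set.

4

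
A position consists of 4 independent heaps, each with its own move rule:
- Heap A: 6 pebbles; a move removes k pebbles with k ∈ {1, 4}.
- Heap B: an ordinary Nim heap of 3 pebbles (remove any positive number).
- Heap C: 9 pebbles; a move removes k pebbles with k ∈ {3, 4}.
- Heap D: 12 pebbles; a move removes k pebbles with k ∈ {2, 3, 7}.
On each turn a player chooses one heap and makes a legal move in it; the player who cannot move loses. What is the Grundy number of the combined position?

Build the Grundy sequence for heap A with g(k) = mex{g(k−s) : s ∈ {1, 4}, s ≤ k}:
g(0) = mex{} = 0
g(1) = mex{0} = 1
g(2) = mex{1} = 0
g(3) = mex{0} = 1
g(4) = mex{0,1} = 2
g(5) = mex{1,2} = 0
g(6) = mex{0} = 1
So g(6) = 1.
Heap B is a plain Nim heap of size 3, so its Grundy value is 3.
For heap C, compute g(0), g(1), … with moves {3, 4}:
g(0) = mex{} = 0
g(1) = mex{} = 0
g(2) = mex{} = 0
g(3) = mex{0} = 1
g(4) = mex{0} = 1
g(5) = mex{0} = 1
g(6) = mex{0,1} = 2
g(7) = mex{1} = 0
g(8) = mex{1} = 0
g(9) = mex{1,2} = 0
So g(9) = 0.
Grundy values for heap D (subtraction set {2, 3, 7}):
k:     0  1  2  3  4  5  6  7  8  9 10 11 12
g(k):  0  0  1  1  2  0  0  1  1  2  0  0  1
So g(12) = 1.
The value of a disjunctive sum is the nim-sum of the parts.
Combined value = 1 XOR 3 XOR 0 XOR 1 = 3.

3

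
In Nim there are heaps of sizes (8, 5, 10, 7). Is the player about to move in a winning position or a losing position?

Losing position

Nim-sum: 8 ⊕ 5 ⊕ 10 ⊕ 7 = 0.
The nim-sum is 0, so this is a P-position: the player to move is in a losing position under optimal play.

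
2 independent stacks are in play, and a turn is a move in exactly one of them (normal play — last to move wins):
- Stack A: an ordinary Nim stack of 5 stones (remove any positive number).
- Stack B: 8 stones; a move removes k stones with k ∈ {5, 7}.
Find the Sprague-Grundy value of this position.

Stack A is a plain Nim stack of size 5, so its Grundy value is 5.
Grundy values for stack B (subtraction set {5, 7}):
k:     0  1  2  3  4  5  6  7  8
g(k):  0  0  0  0  0  1  1  1  1
So g(8) = 1.
The value of a disjunctive sum is the nim-sum of the parts.
Combined value = 5 XOR 1 = 4.

4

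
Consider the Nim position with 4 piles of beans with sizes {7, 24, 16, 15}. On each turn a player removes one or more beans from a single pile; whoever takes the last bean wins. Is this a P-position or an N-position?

In binary:
  00111  (7)
  11000  (24)
  10000  (16)
  01111  (15)
  -----
  00000  (0)
The nim-sum is 0, so this is a P-position: the player to move is in a losing position under optimal play.

P-position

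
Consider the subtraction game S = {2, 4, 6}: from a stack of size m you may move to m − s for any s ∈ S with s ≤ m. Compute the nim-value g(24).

Compute g(0), g(1), … for moves {2, 4, 6}:
k:     0  1  2  3  4  5  6  7  8  9 10 11 12 13 14 15 16 17 18 19 20 21 22 23 24
g(k):  0  0  1  1  2  2  3  3  0  0  1  1  2  2  3  3  0  0  1  1  2  2  3  3  0
So g(24) = 0.

0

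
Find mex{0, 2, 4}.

1

0 is in the set but 1 is not, so the mex is 1.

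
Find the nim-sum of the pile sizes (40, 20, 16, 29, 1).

48

Nim-sum: 40 ^ 20 ^ 16 ^ 29 ^ 1 = 48.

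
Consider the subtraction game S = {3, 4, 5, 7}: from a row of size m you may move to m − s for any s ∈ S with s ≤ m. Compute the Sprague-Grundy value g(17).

2

Build the Grundy sequence with g(k) = mex{g(k−s) : s ∈ {3, 4, 5, 7}, s ≤ k}:
k:     0  1  2  3  4  5  6  7  8  9 10 11 12 13 14 15 16 17
g(k):  0  0  0  1  1  1  2  2  2  3  0  0  0  1  1  1  2  2
So g(17) = 2.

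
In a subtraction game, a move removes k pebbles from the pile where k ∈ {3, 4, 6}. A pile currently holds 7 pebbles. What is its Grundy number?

Grundy values for subtraction set {3, 4, 6}:
k:     0  1  2  3  4  5  6  7
g(k):  0  0  0  1  1  1  2  2
So g(7) = 2.

2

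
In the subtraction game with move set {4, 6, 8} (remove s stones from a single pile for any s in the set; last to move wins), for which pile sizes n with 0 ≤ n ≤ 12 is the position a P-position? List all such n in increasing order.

0, 1, 2, 3, 12

Grundy values for subtraction set {4, 6, 8}:
k:     0  1  2  3  4  5  6  7  8  9 10 11 12
g(k):  0  0  0  0  1  1  1  1  2  2  2  2  0
The P-positions (g = 0) in 0..12 are 0, 1, 2, 3, 12.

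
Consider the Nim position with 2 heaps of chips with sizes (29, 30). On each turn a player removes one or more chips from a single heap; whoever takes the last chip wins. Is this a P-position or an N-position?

N-position

Nim-sum: 29 ^ 30 = 3.
The nim-sum is 3 ≠ 0, so this is an N-position: the player to move can win.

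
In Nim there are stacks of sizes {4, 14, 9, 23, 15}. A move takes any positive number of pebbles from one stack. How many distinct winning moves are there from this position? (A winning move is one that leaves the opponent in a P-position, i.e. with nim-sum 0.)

1

Compute the nim-sum pairwise:
4 ⊕ 14 = 10
10 ⊕ 9 = 3
3 ⊕ 23 = 20
20 ⊕ 15 = 27
The overall nim-sum is X = 27. A stack of size p has a winning move iff p XOR X < p (reduce it to p XOR X).
  4: 4 XOR 27 = 31 ≥ 4 — no move.
  14: 14 XOR 27 = 21 ≥ 14 — no move.
  9: 9 XOR 27 = 18 ≥ 9 — no move.
  23: 23 XOR 27 = 12 < 23 — winning move (to 12).
  15: 15 XOR 27 = 20 ≥ 15 — no move.
That gives 1 winning move.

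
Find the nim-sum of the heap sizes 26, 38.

Compute the nim-sum pairwise:
26 ^ 38 = 60

60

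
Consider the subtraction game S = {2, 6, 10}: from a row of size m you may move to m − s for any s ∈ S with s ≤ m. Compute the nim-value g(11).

1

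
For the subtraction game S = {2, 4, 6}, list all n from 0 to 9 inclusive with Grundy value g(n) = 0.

0, 1, 8, 9

Compute g(0), g(1), … for moves {2, 4, 6}:
g(0) = mex{} = 0
g(1) = mex{} = 0
g(2) = mex{0} = 1
g(3) = mex{0} = 1
g(4) = mex{0,1} = 2
g(5) = mex{0,1} = 2
g(6) = mex{0,1,2} = 3
g(7) = mex{0,1,2} = 3
g(8) = mex{1,2,3} = 0
g(9) = mex{1,2,3} = 0
The P-positions (g = 0) in 0..9 are 0, 1, 8, 9.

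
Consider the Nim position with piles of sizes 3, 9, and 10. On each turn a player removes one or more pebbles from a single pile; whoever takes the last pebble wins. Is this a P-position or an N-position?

Nim-sum: 3 ^ 9 ^ 10 = 0.
The nim-sum is 0, so this is a P-position: the player to move is in a losing position under optimal play.

P-position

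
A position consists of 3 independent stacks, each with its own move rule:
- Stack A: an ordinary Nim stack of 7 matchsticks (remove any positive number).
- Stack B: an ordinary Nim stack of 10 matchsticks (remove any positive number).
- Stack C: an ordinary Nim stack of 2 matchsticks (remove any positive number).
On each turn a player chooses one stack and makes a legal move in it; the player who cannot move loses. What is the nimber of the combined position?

15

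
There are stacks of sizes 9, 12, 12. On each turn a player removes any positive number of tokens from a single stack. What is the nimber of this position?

9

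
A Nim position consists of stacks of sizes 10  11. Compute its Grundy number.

Nim-sum: 10 ⊕ 11 = 1.

1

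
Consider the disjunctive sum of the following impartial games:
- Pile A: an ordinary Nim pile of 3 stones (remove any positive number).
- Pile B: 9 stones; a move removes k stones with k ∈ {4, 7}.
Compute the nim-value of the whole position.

1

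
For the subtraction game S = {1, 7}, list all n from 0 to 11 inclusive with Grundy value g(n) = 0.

Compute g(0), g(1), … for moves {1, 7}:
k:     0  1  2  3  4  5  6  7  8  9 10 11
g(k):  0  1  0  1  0  1  0  1  0  1  0  1
The P-positions (g = 0) in 0..11 are 0, 2, 4, 6, 8, 10.

0, 2, 4, 6, 8, 10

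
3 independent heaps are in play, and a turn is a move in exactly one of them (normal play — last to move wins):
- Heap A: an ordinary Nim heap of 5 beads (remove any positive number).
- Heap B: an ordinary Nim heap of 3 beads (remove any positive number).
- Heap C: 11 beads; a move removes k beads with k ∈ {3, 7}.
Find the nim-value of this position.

6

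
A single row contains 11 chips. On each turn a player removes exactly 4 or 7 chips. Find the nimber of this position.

0

Build the Grundy sequence with g(k) = mex{g(k−s) : s ∈ {4, 7}, s ≤ k}:
k:     0  1  2  3  4  5  6  7  8  9 10 11
g(k):  0  0  0  0  1  1  1  1  2  2  2  0
So g(11) = 0.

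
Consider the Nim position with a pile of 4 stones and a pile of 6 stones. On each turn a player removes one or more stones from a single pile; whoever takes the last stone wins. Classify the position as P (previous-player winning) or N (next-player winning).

Compute the nim-sum pairwise:
4 ^ 6 = 2
The nim-sum is 2 ≠ 0, so this is an N-position: the player to move can win.

N-position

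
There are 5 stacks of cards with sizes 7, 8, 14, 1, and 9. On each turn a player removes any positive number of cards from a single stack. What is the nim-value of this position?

9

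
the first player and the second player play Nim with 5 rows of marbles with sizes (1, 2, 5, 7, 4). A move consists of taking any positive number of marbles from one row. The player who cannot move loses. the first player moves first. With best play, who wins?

Nim-sum: 1 ⊕ 2 ⊕ 5 ⊕ 7 ⊕ 4 = 5.
The nim-sum is 5 ≠ 0, so this is an N-position: the player to move can win; the first player has a winning move.

the first player wins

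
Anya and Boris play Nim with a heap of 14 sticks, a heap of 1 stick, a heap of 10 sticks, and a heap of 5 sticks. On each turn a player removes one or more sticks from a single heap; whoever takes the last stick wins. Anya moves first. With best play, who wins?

Boris wins

Nim-sum: 14 XOR 1 XOR 10 XOR 5 = 0.
The nim-sum is 0, so this is a P-position: the player to move is in a losing position under optimal play; Anya is about to move from it and so loses — Boris wins.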